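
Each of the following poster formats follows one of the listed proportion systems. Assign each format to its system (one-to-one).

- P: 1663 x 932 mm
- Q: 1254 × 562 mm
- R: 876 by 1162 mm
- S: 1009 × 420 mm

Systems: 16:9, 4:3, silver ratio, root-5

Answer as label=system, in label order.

Ratios: P ≈ 1.784; Q ≈ 2.231; R ≈ 1.326; S ≈ 2.402.
Targets: 16:9 ≈ 1.778; 4:3 ≈ 1.333; silver ratio ≈ 2.414; root-5 ≈ 2.236.

P=16:9, Q=root-5, R=4:3, S=silver ratio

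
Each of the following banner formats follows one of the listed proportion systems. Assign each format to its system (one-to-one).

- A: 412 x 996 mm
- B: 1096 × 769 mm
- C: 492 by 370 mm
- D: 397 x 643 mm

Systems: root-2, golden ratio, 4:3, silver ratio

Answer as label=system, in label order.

Ratios: A ≈ 2.417; B ≈ 1.425; C ≈ 1.330; D ≈ 1.620.
Targets: root-2 ≈ 1.414; golden ratio ≈ 1.618; 4:3 ≈ 1.333; silver ratio ≈ 2.414.

A=silver ratio, B=root-2, C=4:3, D=golden ratio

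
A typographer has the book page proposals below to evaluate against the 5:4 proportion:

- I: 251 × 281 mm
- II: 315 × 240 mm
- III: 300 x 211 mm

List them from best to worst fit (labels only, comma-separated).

II, I, III

I: 281/251 ≈ 1.120 → |1.120 − 1.250| = 0.130
II: 315/240 ≈ 1.312 → |1.312 − 1.250| = 0.062
III: 300/211 ≈ 1.422 → |1.422 − 1.250| = 0.172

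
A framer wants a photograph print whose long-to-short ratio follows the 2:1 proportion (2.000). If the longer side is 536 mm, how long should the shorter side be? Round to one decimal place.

268.0 mm

2:1 = 2.00000.
Shorter side = 536 ÷ 2.00000 ≈ 268.000 → 268.0 mm.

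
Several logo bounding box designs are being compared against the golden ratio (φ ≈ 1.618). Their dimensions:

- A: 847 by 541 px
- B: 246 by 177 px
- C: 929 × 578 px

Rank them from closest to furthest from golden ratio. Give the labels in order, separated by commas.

A: 847/541 ≈ 1.566 → |1.566 − 1.618| = 0.052
B: 246/177 ≈ 1.390 → |1.390 − 1.618| = 0.228
C: 929/578 ≈ 1.607 → |1.607 − 1.618| = 0.011

C, A, B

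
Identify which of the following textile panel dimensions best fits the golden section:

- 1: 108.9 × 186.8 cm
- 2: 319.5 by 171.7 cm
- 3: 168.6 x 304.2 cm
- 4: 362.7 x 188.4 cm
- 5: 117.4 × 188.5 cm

Target golden ratio ≈ 1.618.
1: 1.715 (Δ0.097)  2: 1.861 (Δ0.243)  3: 1.804 (Δ0.186)  4: 1.925 (Δ0.307)  5: 1.606 (Δ0.012)

5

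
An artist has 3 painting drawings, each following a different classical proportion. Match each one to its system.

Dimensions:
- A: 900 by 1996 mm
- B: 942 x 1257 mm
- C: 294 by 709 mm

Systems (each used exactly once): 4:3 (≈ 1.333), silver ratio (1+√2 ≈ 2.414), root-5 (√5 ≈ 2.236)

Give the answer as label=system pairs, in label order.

A = 1996/900 ≈ 2.218 → root-5 (2.236)
B = 1257/942 ≈ 1.334 → 4:3 (1.333)
C = 709/294 ≈ 2.412 → silver ratio (2.414)

A=root-5, B=4:3, C=silver ratio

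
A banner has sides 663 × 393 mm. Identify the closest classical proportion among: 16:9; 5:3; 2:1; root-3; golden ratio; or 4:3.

Ratio = 663 / 393 ≈ 1.687.
Distances: 16:9 1.778 (Δ 0.091); 5:3 1.667 (Δ 0.020); 2:1 2.000 (Δ 0.313); root-3 1.732 (Δ 0.045); golden ratio 1.618 (Δ 0.069); 4:3 1.333 (Δ 0.354).

5:3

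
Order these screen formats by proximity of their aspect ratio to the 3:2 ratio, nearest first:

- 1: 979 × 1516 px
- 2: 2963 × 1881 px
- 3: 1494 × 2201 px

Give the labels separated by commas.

Ratios: 1 = 1516 / 979 ≈ 1.549; 2 = 2963 / 1881 ≈ 1.575; 3 = 2201 / 1494 ≈ 1.473.
|Δ from 1.500|: 1 0.049; 2 0.075; 3 0.027.

3, 1, 2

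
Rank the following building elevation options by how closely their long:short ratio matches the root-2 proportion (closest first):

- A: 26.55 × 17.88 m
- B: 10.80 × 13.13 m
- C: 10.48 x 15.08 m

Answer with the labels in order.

C, A, B

Ratios: A = 26.55 / 17.88 ≈ 1.485; B = 13.13 / 10.80 ≈ 1.216; C = 15.08 / 10.48 ≈ 1.439.
|Δ from 1.414|: A 0.071; B 0.198; C 0.025.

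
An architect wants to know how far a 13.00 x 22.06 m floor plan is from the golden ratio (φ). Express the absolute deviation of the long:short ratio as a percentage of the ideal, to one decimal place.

4.9%

Ratio = 22.06 / 13.00 ≈ 1.6969.
Ideal golden ratio ≈ 1.6180. |1.6969 − 1.6180| / 1.6180 ≈ 4.88% → 4.9%.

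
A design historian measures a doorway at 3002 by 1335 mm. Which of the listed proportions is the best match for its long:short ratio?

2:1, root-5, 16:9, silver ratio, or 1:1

root-5

Ratio = 3002 / 1335 ≈ 2.249.
Distances: 2:1 2.000 (Δ 0.249); root-5 2.236 (Δ 0.013); 16:9 1.778 (Δ 0.471); silver ratio 2.414 (Δ 0.165); 1:1 1.000 (Δ 1.249).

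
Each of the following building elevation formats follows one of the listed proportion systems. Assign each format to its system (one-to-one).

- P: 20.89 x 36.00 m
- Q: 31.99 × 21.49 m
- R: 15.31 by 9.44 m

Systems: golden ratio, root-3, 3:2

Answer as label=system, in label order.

P = 36.00/20.89 ≈ 1.723 → root-3 (1.732)
Q = 31.99/21.49 ≈ 1.489 → 3:2 (1.500)
R = 15.31/9.44 ≈ 1.622 → golden ratio (1.618)

P=root-3, Q=3:2, R=golden ratio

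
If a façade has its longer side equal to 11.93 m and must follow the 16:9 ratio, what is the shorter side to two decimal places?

16:9 ≈ 1.77778.
Shorter side = 11.93 ÷ 1.77778 ≈ 6.7106 → 6.71 m.

6.71 m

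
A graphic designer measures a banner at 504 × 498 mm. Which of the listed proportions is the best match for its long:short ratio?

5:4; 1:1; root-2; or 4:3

1:1

504/498 ≈ 1.012. Nearest candidates are 1:1 (1.000, off by 0.012) and 5:4 (1.250, off by 0.238).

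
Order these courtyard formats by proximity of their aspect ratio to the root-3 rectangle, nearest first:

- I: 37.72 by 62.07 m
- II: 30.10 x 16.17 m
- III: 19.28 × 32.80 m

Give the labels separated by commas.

III, I, II

Ratios: I = 62.07 / 37.72 ≈ 1.646; II = 30.10 / 16.17 ≈ 1.861; III = 32.80 / 19.28 ≈ 1.701.
|Δ from 1.732|: I 0.086; II 0.129; III 0.031.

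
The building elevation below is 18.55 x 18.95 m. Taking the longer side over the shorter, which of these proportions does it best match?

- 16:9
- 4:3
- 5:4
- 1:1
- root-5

18.95/18.55 ≈ 1.022. Nearest candidates are 1:1 (1.000, off by 0.022) and 5:4 (1.250, off by 0.228).

1:1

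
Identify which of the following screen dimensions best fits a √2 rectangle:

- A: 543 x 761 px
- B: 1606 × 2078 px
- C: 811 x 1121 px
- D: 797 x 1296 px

A

Ratios (long/short): A ≈ 1.401; B ≈ 1.294; C ≈ 1.382; D ≈ 1.626.
root-2 ≈ 1.414; option A is nearest (Δ 0.013).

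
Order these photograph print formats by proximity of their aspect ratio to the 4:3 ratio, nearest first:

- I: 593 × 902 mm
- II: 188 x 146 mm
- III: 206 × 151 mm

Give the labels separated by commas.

III, II, I

Ratios: I = 902 / 593 ≈ 1.521; II = 188 / 146 ≈ 1.288; III = 206 / 151 ≈ 1.364.
|Δ from 1.333|: I 0.188; II 0.045; III 0.031.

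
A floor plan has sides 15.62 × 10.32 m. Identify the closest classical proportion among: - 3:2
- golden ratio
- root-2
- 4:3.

Ratio = 15.62 / 10.32 ≈ 1.514.
Distances: 3:2 1.500 (Δ 0.014); golden ratio 1.618 (Δ 0.104); root-2 1.414 (Δ 0.100); 4:3 1.333 (Δ 0.181).

3:2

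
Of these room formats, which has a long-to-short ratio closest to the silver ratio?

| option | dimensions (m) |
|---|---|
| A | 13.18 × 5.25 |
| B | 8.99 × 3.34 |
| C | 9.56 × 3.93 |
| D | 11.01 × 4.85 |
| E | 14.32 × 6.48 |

C

Target silver ratio ≈ 2.414.
A: 2.510 (Δ0.096)  B: 2.692 (Δ0.278)  C: 2.433 (Δ0.019)  D: 2.270 (Δ0.144)  E: 2.210 (Δ0.204)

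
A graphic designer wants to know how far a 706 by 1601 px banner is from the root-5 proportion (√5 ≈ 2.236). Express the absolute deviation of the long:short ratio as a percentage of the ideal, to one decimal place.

1.4%

Ratio = 1601 / 706 ≈ 2.2677.
Ideal root-5 ≈ 2.2361. |2.2677 − 2.2361| / 2.2361 ≈ 1.41% → 1.4%.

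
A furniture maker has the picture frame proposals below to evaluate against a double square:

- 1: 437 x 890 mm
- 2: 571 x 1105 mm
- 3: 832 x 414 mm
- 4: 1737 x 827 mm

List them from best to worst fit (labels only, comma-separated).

1: 890/437 ≈ 2.037 → |2.037 − 2.000| = 0.037
2: 1105/571 ≈ 1.935 → |1.935 − 2.000| = 0.065
3: 832/414 ≈ 2.010 → |2.010 − 2.000| = 0.010
4: 1737/827 ≈ 2.100 → |2.100 − 2.000| = 0.100

3, 1, 2, 4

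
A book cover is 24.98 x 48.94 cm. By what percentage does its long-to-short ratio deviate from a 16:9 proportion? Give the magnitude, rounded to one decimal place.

10.2%

Ratio = 48.94 / 24.98 ≈ 1.9592.
Ideal 16:9 ≈ 1.7778. |1.9592 − 1.7778| / 1.7778 ≈ 10.20% → 10.2%.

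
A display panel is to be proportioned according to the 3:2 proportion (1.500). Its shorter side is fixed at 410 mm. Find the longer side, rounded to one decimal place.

3:2 = 1.50000.
Longer side = 410 × 1.50000 ≈ 615.000 → 615.0 mm.

615.0 mm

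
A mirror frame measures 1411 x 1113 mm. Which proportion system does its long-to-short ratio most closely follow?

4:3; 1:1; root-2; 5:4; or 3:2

Ratio = 1411 / 1113 ≈ 1.268.
Distances: 4:3 1.333 (Δ 0.065); 1:1 1.000 (Δ 0.268); root-2 1.414 (Δ 0.146); 5:4 1.250 (Δ 0.018); 3:2 1.500 (Δ 0.232).

5:4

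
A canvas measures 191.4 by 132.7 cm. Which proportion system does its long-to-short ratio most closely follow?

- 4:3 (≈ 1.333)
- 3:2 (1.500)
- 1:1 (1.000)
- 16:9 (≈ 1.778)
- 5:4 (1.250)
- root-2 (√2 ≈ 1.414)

191.4/132.7 ≈ 1.442. Nearest candidates are root-2 (1.414, off by 0.028) and 3:2 (1.500, off by 0.058).

root-2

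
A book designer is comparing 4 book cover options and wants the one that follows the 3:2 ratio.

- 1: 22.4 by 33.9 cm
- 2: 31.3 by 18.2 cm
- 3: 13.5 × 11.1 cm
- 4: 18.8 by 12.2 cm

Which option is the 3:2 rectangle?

1

Target 3:2 ≈ 1.500.
1: 1.513 (Δ0.013)  2: 1.720 (Δ0.220)  3: 1.216 (Δ0.284)  4: 1.541 (Δ0.041)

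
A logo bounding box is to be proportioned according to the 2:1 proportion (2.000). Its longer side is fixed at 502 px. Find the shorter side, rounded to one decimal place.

251.0 px

2:1 = 2.00000.
Shorter side = 502 ÷ 2.00000 ≈ 251.000 → 251.0 px.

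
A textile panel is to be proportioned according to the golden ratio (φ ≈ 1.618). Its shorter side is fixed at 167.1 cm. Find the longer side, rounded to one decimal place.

golden ratio ≈ 1.61803.
Longer side = 167.1 × 1.61803 ≈ 270.373 → 270.4 cm.

270.4 cm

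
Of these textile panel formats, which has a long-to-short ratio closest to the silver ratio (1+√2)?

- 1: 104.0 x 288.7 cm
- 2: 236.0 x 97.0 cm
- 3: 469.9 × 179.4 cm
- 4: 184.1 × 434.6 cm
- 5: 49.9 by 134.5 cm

2

Ratios (long/short): 1 ≈ 2.776; 2 ≈ 2.433; 3 ≈ 2.619; 4 ≈ 2.361; 5 ≈ 2.695.
silver ratio ≈ 2.414; option 2 is nearest (Δ 0.019).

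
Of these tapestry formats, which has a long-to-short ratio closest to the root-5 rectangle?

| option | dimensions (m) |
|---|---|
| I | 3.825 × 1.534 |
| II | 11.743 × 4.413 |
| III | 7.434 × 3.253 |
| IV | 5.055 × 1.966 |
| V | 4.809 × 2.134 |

Ratios (long/short): I ≈ 2.493; II ≈ 2.661; III ≈ 2.285; IV ≈ 2.571; V ≈ 2.254.
root-5 ≈ 2.236; option V is nearest (Δ 0.018).

V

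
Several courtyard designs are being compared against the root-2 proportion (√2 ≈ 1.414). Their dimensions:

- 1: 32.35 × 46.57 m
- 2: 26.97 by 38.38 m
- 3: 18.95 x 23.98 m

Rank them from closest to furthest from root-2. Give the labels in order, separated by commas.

Ratios: 1 = 46.57 / 32.35 ≈ 1.440; 2 = 38.38 / 26.97 ≈ 1.423; 3 = 23.98 / 18.95 ≈ 1.265.
|Δ from 1.414|: 1 0.026; 2 0.009; 3 0.149.

2, 1, 3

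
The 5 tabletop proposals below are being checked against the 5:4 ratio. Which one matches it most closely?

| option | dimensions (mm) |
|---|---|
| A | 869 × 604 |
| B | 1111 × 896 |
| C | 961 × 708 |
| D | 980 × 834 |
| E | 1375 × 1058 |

B

Target 5:4 ≈ 1.250.
A: 1.439 (Δ0.189)  B: 1.240 (Δ0.010)  C: 1.357 (Δ0.107)  D: 1.175 (Δ0.075)  E: 1.300 (Δ0.050)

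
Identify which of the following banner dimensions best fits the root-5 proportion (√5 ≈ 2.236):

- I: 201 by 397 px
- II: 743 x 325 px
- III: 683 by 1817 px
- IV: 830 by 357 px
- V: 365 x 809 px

Ratios (long/short): I ≈ 1.975; II ≈ 2.286; III ≈ 2.660; IV ≈ 2.325; V ≈ 2.216.
root-5 ≈ 2.236; option V is nearest (Δ 0.020).

V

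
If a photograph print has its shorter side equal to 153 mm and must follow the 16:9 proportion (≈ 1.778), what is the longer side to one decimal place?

16:9 ≈ 1.77778.
Longer side = 153 × 1.77778 ≈ 272.000 → 272.0 mm.

272.0 mm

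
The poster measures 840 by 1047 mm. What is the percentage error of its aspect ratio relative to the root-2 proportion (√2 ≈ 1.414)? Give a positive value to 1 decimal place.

11.9%

Ratio = 1047 / 840 ≈ 1.2464.
Ideal root-2 ≈ 1.4142. |1.2464 − 1.4142| / 1.4142 ≈ 11.87% → 11.9%.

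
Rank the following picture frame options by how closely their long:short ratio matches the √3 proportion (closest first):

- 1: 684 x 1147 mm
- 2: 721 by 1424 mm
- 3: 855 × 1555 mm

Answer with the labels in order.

1, 3, 2

1: 1147/684 ≈ 1.677 → |1.677 − 1.732| = 0.055
2: 1424/721 ≈ 1.975 → |1.975 − 1.732| = 0.243
3: 1555/855 ≈ 1.819 → |1.819 − 1.732| = 0.087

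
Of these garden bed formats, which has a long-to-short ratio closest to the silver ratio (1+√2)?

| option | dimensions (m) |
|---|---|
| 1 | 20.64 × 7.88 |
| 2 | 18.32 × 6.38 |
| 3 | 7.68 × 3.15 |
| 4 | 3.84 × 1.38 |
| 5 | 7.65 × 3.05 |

Ratios (long/short): 1 ≈ 2.619; 2 ≈ 2.871; 3 ≈ 2.438; 4 ≈ 2.783; 5 ≈ 2.508.
silver ratio ≈ 2.414; option 3 is nearest (Δ 0.024).

3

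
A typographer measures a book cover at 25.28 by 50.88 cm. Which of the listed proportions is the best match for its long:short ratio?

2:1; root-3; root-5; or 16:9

Ratio = 50.88 / 25.28 ≈ 2.013.
Distances: 2:1 2.000 (Δ 0.013); root-3 1.732 (Δ 0.281); root-5 2.236 (Δ 0.223); 16:9 1.778 (Δ 0.235).

2:1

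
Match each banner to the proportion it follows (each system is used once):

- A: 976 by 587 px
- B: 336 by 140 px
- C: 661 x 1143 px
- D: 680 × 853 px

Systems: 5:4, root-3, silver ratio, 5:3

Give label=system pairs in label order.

A = 976/587 ≈ 1.663 → 5:3 (1.667)
B = 336/140 ≈ 2.400 → silver ratio (2.414)
C = 1143/661 ≈ 1.729 → root-3 (1.732)
D = 853/680 ≈ 1.254 → 5:4 (1.250)

A=5:3, B=silver ratio, C=root-3, D=5:4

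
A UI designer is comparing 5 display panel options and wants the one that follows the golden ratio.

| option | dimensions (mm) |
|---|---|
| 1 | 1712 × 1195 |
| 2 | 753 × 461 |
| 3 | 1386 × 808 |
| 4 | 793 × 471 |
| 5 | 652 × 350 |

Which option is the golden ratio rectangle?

Ratios (long/short): 1 ≈ 1.433; 2 ≈ 1.633; 3 ≈ 1.715; 4 ≈ 1.684; 5 ≈ 1.863.
golden ratio ≈ 1.618; option 2 is nearest (Δ 0.015).

2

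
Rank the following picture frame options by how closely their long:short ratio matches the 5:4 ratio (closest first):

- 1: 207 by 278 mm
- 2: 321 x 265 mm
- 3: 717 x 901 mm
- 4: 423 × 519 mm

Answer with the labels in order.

3, 4, 2, 1

Ratios: 1 = 278 / 207 ≈ 1.343; 2 = 321 / 265 ≈ 1.211; 3 = 901 / 717 ≈ 1.257; 4 = 519 / 423 ≈ 1.227.
|Δ from 1.250|: 1 0.093; 2 0.039; 3 0.007; 4 0.023.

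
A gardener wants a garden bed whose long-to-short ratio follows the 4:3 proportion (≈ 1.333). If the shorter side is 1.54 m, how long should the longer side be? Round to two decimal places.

2.05 m

4:3 ≈ 1.33333.
Longer side = 1.54 × 1.33333 ≈ 2.0533 → 2.05 m.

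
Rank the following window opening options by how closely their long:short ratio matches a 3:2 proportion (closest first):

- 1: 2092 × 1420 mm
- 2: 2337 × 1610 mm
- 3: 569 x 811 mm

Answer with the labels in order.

1, 2, 3

1: 2092/1420 ≈ 1.473 → |1.473 − 1.500| = 0.027
2: 2337/1610 ≈ 1.452 → |1.452 − 1.500| = 0.048
3: 811/569 ≈ 1.425 → |1.425 − 1.500| = 0.075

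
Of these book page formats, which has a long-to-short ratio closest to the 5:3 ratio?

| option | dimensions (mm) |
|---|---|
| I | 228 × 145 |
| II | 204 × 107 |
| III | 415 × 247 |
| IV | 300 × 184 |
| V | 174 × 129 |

Target 5:3 ≈ 1.667.
I: 1.572 (Δ0.095)  II: 1.907 (Δ0.240)  III: 1.680 (Δ0.013)  IV: 1.630 (Δ0.037)  V: 1.349 (Δ0.318)

III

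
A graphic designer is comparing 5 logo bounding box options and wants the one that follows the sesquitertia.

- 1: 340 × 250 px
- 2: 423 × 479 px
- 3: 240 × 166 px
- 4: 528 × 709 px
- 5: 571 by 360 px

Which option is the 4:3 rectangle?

4

Ratios (long/short): 1 ≈ 1.360; 2 ≈ 1.132; 3 ≈ 1.446; 4 ≈ 1.343; 5 ≈ 1.586.
4:3 ≈ 1.333; option 4 is nearest (Δ 0.010).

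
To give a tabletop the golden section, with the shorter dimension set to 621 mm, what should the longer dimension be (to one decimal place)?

golden ratio ≈ 1.61803.
Longer side = 621 × 1.61803 ≈ 1004.797 → 1004.8 mm.

1004.8 mm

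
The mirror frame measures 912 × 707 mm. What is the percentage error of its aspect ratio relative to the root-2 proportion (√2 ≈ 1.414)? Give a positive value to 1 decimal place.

8.8%

Ratio = 912 / 707 ≈ 1.2900.
Ideal root-2 ≈ 1.4142. |1.2900 − 1.4142| / 1.4142 ≈ 8.78% → 8.8%.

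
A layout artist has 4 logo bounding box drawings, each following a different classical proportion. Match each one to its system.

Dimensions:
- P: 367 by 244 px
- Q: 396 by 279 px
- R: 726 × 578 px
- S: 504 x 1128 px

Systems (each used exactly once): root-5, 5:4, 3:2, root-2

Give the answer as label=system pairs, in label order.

P=3:2, Q=root-2, R=5:4, S=root-5

Ratios: P ≈ 1.504; Q ≈ 1.419; R ≈ 1.256; S ≈ 2.238.
Targets: root-5 ≈ 2.236; 5:4 ≈ 1.250; 3:2 ≈ 1.500; root-2 ≈ 1.414.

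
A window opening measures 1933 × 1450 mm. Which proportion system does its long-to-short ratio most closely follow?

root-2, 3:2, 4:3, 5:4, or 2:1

Ratio = 1933 / 1450 ≈ 1.333.
Distances: root-2 1.414 (Δ 0.081); 3:2 1.500 (Δ 0.167); 4:3 1.333 (Δ 0.000); 5:4 1.250 (Δ 0.083); 2:1 2.000 (Δ 0.667).

4:3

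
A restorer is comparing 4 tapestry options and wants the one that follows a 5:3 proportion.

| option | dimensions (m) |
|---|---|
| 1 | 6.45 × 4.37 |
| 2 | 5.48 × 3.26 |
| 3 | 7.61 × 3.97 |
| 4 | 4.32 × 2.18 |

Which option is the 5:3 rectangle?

Ratios (long/short): 1 ≈ 1.476; 2 ≈ 1.681; 3 ≈ 1.917; 4 ≈ 1.982.
5:3 ≈ 1.667; option 2 is nearest (Δ 0.014).

2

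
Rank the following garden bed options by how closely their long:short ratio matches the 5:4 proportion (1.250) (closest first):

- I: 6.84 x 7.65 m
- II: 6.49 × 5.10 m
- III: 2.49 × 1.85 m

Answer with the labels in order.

II, III, I

Ratios: I = 7.65 / 6.84 ≈ 1.118; II = 6.49 / 5.10 ≈ 1.273; III = 2.49 / 1.85 ≈ 1.346.
|Δ from 1.250|: I 0.132; II 0.023; III 0.096.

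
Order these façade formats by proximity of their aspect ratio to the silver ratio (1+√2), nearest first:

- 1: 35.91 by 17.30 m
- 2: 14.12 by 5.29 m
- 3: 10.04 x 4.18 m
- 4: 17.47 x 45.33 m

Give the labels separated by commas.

3, 4, 2, 1

1: 35.91/17.30 ≈ 2.076 → |2.076 − 2.414| = 0.338
2: 14.12/5.29 ≈ 2.669 → |2.669 − 2.414| = 0.255
3: 10.04/4.18 ≈ 2.402 → |2.402 − 2.414| = 0.012
4: 45.33/17.47 ≈ 2.595 → |2.595 − 2.414| = 0.181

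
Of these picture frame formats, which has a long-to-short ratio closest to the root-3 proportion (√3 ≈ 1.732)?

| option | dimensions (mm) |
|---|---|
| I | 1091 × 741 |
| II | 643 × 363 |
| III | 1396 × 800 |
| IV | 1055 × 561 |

Target root-3 ≈ 1.732.
I: 1.472 (Δ0.260)  II: 1.771 (Δ0.039)  III: 1.745 (Δ0.013)  IV: 1.881 (Δ0.149)

III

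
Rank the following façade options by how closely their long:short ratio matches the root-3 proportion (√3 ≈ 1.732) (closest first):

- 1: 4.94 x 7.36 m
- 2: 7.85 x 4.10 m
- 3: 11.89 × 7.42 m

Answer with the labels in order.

Ratios: 1 = 7.36 / 4.94 ≈ 1.490; 2 = 7.85 / 4.10 ≈ 1.915; 3 = 11.89 / 7.42 ≈ 1.602.
|Δ from 1.732|: 1 0.242; 2 0.183; 3 0.130.

3, 2, 1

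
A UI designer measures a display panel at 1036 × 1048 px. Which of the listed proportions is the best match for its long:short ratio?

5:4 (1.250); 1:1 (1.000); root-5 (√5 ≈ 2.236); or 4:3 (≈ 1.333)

1:1

Ratio = 1048 / 1036 ≈ 1.012.
Distances: 5:4 1.250 (Δ 0.238); 1:1 1.000 (Δ 0.012); root-5 2.236 (Δ 1.224); 4:3 1.333 (Δ 0.321).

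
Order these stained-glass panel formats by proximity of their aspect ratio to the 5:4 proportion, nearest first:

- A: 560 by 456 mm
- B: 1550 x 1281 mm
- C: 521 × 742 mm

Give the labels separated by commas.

A, B, C

Ratios: A = 560 / 456 ≈ 1.228; B = 1550 / 1281 ≈ 1.210; C = 742 / 521 ≈ 1.424.
|Δ from 1.250|: A 0.022; B 0.040; C 0.174.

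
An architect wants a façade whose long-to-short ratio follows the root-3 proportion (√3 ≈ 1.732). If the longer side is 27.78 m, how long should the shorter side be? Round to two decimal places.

16.04 m

root-3 ≈ 1.73205.
Shorter side = 27.78 ÷ 1.73205 ≈ 16.0388 → 16.04 m.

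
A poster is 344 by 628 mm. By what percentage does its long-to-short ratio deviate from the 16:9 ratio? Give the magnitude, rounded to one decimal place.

2.7%

Ratio = 628 / 344 ≈ 1.8256.
Ideal 16:9 ≈ 1.7778. |1.8256 − 1.7778| / 1.7778 ≈ 2.69% → 2.7%.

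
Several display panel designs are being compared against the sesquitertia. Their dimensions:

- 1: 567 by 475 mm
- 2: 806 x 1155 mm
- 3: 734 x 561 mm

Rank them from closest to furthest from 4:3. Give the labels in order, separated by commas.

3, 2, 1

1: 567/475 ≈ 1.194 → |1.194 − 1.333| = 0.139
2: 1155/806 ≈ 1.433 → |1.433 − 1.333| = 0.100
3: 734/561 ≈ 1.308 → |1.308 − 1.333| = 0.025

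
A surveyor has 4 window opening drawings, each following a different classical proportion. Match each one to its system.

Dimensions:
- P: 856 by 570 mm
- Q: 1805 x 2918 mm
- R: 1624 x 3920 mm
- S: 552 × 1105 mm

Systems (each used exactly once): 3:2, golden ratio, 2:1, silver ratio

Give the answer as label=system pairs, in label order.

P=3:2, Q=golden ratio, R=silver ratio, S=2:1

P = 856/570 ≈ 1.502 → 3:2 (1.500)
Q = 2918/1805 ≈ 1.617 → golden ratio (1.618)
R = 3920/1624 ≈ 2.414 → silver ratio (2.414)
S = 1105/552 ≈ 2.002 → 2:1 (2.000)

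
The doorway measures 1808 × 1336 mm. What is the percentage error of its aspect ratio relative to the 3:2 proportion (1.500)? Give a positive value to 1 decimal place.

Ratio = 1808 / 1336 ≈ 1.3533.
Ideal 3:2 = 1.5000. |1.3533 − 1.5000| / 1.5000 ≈ 9.78% → 9.8%.

9.8%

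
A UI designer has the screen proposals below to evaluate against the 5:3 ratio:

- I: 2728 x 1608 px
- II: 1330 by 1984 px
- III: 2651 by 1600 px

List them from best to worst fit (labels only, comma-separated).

Ratios: I = 2728 / 1608 ≈ 1.697; II = 1984 / 1330 ≈ 1.492; III = 2651 / 1600 ≈ 1.657.
|Δ from 1.667|: I 0.030; II 0.175; III 0.010.

III, I, II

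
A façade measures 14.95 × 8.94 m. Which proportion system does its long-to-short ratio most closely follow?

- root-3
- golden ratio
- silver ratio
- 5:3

14.95/8.94 ≈ 1.672. Nearest candidates are 5:3 (1.667, off by 0.005) and golden ratio (1.618, off by 0.054).

5:3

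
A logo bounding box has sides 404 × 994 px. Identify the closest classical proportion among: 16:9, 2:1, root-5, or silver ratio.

silver ratio

994/404 ≈ 2.460. Nearest candidates are silver ratio (2.414, off by 0.046) and root-5 (2.236, off by 0.224).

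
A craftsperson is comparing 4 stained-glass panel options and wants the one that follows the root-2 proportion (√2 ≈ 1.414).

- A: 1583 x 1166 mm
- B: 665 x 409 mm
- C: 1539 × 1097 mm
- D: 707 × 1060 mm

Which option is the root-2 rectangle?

Ratios (long/short): A ≈ 1.358; B ≈ 1.626; C ≈ 1.403; D ≈ 1.499.
root-2 ≈ 1.414; option C is nearest (Δ 0.011).

C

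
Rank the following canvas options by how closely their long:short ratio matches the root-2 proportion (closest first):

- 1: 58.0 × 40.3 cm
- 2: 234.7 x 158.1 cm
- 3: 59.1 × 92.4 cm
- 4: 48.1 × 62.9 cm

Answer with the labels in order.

Ratios: 1 = 58.0 / 40.3 ≈ 1.439; 2 = 234.7 / 158.1 ≈ 1.485; 3 = 92.4 / 59.1 ≈ 1.563; 4 = 62.9 / 48.1 ≈ 1.308.
|Δ from 1.414|: 1 0.025; 2 0.071; 3 0.149; 4 0.106.

1, 2, 4, 3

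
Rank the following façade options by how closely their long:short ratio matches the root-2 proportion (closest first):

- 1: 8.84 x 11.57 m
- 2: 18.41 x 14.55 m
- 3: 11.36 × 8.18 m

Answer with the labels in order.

3, 1, 2

1: 11.57/8.84 ≈ 1.309 → |1.309 − 1.414| = 0.105
2: 18.41/14.55 ≈ 1.265 → |1.265 − 1.414| = 0.149
3: 11.36/8.18 ≈ 1.389 → |1.389 − 1.414| = 0.025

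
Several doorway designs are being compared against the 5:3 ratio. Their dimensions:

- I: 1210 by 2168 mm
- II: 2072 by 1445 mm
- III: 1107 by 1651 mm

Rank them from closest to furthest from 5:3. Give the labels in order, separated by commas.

I, III, II

I: 2168/1210 ≈ 1.792 → |1.792 − 1.667| = 0.125
II: 2072/1445 ≈ 1.434 → |1.434 − 1.667| = 0.233
III: 1651/1107 ≈ 1.491 → |1.491 − 1.667| = 0.176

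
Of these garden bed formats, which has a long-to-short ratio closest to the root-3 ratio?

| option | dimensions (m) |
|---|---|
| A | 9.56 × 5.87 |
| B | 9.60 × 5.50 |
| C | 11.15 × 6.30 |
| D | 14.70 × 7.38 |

B

Ratios (long/short): A ≈ 1.629; B ≈ 1.745; C ≈ 1.770; D ≈ 1.992.
root-3 ≈ 1.732; option B is nearest (Δ 0.013).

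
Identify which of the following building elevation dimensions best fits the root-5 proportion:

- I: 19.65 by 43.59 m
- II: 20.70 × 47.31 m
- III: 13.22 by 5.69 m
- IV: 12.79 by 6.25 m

I

Ratios (long/short): I ≈ 2.218; II ≈ 2.286; III ≈ 2.323; IV ≈ 2.046.
root-5 ≈ 2.236; option I is nearest (Δ 0.018).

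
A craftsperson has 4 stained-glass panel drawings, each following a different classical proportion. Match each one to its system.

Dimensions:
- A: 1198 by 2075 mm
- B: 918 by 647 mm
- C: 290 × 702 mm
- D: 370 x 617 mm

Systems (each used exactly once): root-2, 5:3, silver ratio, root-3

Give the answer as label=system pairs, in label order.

A = 2075/1198 ≈ 1.732 → root-3 (1.732)
B = 918/647 ≈ 1.419 → root-2 (1.414)
C = 702/290 ≈ 2.421 → silver ratio (2.414)
D = 617/370 ≈ 1.668 → 5:3 (1.667)

A=root-3, B=root-2, C=silver ratio, D=5:3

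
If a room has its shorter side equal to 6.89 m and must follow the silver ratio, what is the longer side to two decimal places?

silver ratio ≈ 2.41421.
Longer side = 6.89 × 2.41421 ≈ 16.6339 → 16.63 m.

16.63 m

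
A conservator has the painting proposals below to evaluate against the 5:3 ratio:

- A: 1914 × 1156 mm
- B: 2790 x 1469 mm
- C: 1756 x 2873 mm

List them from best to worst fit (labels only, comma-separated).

A: 1914/1156 ≈ 1.656 → |1.656 − 1.667| = 0.011
B: 2790/1469 ≈ 1.899 → |1.899 − 1.667| = 0.232
C: 2873/1756 ≈ 1.636 → |1.636 − 1.667| = 0.031

A, C, B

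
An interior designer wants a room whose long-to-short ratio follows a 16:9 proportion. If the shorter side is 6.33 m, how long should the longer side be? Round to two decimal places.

16:9 ≈ 1.77778.
Longer side = 6.33 × 1.77778 ≈ 11.2533 → 11.25 m.

11.25 m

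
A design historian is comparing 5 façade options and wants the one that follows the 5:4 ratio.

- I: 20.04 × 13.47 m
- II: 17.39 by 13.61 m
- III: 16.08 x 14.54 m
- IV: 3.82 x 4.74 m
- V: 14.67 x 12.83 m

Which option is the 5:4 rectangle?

IV

Target 5:4 ≈ 1.250.
I: 1.488 (Δ0.238)  II: 1.278 (Δ0.028)  III: 1.106 (Δ0.144)  IV: 1.241 (Δ0.009)  V: 1.143 (Δ0.107)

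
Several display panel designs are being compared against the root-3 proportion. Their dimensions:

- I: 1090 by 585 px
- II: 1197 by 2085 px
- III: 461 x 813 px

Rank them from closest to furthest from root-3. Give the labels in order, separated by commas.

Ratios: I = 1090 / 585 ≈ 1.863; II = 2085 / 1197 ≈ 1.742; III = 813 / 461 ≈ 1.764.
|Δ from 1.732|: I 0.131; II 0.010; III 0.032.

II, III, I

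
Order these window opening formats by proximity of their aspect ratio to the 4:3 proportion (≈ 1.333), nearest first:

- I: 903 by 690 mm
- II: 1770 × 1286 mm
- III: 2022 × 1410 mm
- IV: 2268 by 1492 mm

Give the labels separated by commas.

I, II, III, IV

Ratios: I = 903 / 690 ≈ 1.309; II = 1770 / 1286 ≈ 1.376; III = 2022 / 1410 ≈ 1.434; IV = 2268 / 1492 ≈ 1.520.
|Δ from 1.333|: I 0.024; II 0.043; III 0.101; IV 0.187.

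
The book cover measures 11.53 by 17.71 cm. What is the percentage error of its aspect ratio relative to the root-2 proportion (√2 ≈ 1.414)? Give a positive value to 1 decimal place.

8.6%

Ratio = 17.71 / 11.53 ≈ 1.5360.
Ideal root-2 ≈ 1.4142. |1.5360 − 1.4142| / 1.4142 ≈ 8.61% → 8.6%.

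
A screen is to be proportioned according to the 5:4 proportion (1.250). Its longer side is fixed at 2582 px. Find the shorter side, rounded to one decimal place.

2065.6 px

5:4 = 1.25000.
Shorter side = 2582 ÷ 1.25000 ≈ 2065.600 → 2065.6 px.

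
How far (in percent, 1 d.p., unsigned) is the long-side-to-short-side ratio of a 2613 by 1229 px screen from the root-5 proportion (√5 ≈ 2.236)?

4.9%

Ratio = 2613 / 1229 ≈ 2.1261.
Ideal root-5 ≈ 2.2361. |2.1261 − 2.2361| / 2.2361 ≈ 4.92% → 4.9%.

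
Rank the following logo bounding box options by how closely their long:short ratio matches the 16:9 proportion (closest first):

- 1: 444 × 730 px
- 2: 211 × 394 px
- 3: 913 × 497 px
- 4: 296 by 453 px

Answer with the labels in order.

1: 730/444 ≈ 1.644 → |1.644 − 1.778| = 0.134
2: 394/211 ≈ 1.867 → |1.867 − 1.778| = 0.089
3: 913/497 ≈ 1.837 → |1.837 − 1.778| = 0.059
4: 453/296 ≈ 1.530 → |1.530 − 1.778| = 0.248

3, 2, 1, 4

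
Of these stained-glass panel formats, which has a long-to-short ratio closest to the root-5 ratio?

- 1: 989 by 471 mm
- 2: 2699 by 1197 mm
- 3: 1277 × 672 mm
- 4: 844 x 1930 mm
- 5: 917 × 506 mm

Target root-5 ≈ 2.236.
1: 2.100 (Δ0.136)  2: 2.255 (Δ0.019)  3: 1.900 (Δ0.336)  4: 2.287 (Δ0.051)  5: 1.812 (Δ0.424)

2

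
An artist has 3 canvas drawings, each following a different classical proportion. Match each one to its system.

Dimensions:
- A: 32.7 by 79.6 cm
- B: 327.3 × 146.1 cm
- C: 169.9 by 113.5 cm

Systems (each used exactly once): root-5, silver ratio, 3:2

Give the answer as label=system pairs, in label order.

A=silver ratio, B=root-5, C=3:2

A = 79.6/32.7 ≈ 2.434 → silver ratio (2.414)
B = 327.3/146.1 ≈ 2.240 → root-5 (2.236)
C = 169.9/113.5 ≈ 1.497 → 3:2 (1.500)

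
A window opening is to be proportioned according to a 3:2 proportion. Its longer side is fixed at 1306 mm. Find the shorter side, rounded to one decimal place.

870.7 mm

3:2 = 1.50000.
Shorter side = 1306 ÷ 1.50000 ≈ 870.667 → 870.7 mm.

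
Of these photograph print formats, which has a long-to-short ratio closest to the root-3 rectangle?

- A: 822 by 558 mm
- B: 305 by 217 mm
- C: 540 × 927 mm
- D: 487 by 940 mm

Ratios (long/short): A ≈ 1.473; B ≈ 1.406; C ≈ 1.717; D ≈ 1.930.
root-3 ≈ 1.732; option C is nearest (Δ 0.015).

C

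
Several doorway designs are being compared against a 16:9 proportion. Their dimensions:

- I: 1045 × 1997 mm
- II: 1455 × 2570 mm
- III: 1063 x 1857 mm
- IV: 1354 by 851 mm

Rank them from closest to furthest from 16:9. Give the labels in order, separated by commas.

Ratios: I = 1997 / 1045 ≈ 1.911; II = 2570 / 1455 ≈ 1.766; III = 1857 / 1063 ≈ 1.747; IV = 1354 / 851 ≈ 1.591.
|Δ from 1.778|: I 0.133; II 0.012; III 0.031; IV 0.187.

II, III, I, IV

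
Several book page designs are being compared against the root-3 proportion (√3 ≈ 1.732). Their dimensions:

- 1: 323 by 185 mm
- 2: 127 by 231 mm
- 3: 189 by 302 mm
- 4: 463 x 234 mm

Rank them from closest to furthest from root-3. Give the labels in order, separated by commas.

1, 2, 3, 4

Ratios: 1 = 323 / 185 ≈ 1.746; 2 = 231 / 127 ≈ 1.819; 3 = 302 / 189 ≈ 1.598; 4 = 463 / 234 ≈ 1.979.
|Δ from 1.732|: 1 0.014; 2 0.087; 3 0.134; 4 0.247.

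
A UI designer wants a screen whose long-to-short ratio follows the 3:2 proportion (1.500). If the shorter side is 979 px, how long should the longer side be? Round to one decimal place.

3:2 = 1.50000.
Longer side = 979 × 1.50000 ≈ 1468.500 → 1468.5 px.

1468.5 px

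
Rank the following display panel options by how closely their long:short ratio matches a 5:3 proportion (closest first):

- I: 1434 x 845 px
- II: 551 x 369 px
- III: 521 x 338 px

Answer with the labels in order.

I: 1434/845 ≈ 1.697 → |1.697 − 1.667| = 0.030
II: 551/369 ≈ 1.493 → |1.493 − 1.667| = 0.174
III: 521/338 ≈ 1.541 → |1.541 − 1.667| = 0.126

I, III, II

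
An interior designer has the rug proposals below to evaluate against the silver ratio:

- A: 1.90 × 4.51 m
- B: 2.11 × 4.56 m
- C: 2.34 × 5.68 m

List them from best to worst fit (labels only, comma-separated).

C, A, B

Ratios: A = 4.51 / 1.90 ≈ 2.374; B = 4.56 / 2.11 ≈ 2.161; C = 5.68 / 2.34 ≈ 2.427.
|Δ from 2.414|: A 0.040; B 0.253; C 0.013.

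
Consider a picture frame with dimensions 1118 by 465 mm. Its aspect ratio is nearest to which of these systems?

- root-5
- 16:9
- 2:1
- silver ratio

silver ratio

1118/465 ≈ 2.404. Nearest candidates are silver ratio (2.414, off by 0.010) and root-5 (2.236, off by 0.168).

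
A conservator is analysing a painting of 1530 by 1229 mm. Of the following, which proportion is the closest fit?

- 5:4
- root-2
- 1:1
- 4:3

1530/1229 ≈ 1.245. Nearest candidates are 5:4 (1.250, off by 0.005) and 4:3 (1.333, off by 0.088).

5:4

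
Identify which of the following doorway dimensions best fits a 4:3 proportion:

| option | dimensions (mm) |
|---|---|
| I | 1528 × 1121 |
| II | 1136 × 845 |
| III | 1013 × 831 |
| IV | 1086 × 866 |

II

Target 4:3 ≈ 1.333.
I: 1.363 (Δ0.030)  II: 1.344 (Δ0.011)  III: 1.219 (Δ0.114)  IV: 1.254 (Δ0.079)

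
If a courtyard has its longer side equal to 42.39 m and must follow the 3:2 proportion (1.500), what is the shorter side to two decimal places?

3:2 = 1.50000.
Shorter side = 42.39 ÷ 1.50000 ≈ 28.2600 → 28.26 m.

28.26 m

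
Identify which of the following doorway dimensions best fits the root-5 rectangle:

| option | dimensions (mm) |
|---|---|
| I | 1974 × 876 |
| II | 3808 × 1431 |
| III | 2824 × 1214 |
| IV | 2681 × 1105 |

I

Ratios (long/short): I ≈ 2.253; II ≈ 2.661; III ≈ 2.326; IV ≈ 2.426.
root-5 ≈ 2.236; option I is nearest (Δ 0.017).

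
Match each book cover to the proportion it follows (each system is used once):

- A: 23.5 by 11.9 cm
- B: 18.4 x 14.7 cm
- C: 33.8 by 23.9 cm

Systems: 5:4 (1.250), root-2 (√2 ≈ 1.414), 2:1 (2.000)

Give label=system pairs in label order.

A = 23.5/11.9 ≈ 1.975 → 2:1 (2.000)
B = 18.4/14.7 ≈ 1.252 → 5:4 (1.250)
C = 33.8/23.9 ≈ 1.414 → root-2 (1.414)

A=2:1, B=5:4, C=root-2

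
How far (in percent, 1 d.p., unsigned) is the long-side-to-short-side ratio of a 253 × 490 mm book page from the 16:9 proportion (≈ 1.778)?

8.9%

Ratio = 490 / 253 ≈ 1.9368.
Ideal 16:9 ≈ 1.7778. |1.9368 − 1.7778| / 1.7778 ≈ 8.94% → 8.9%.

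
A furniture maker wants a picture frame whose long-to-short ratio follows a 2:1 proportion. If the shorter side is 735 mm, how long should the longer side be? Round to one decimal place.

2:1 = 2.00000.
Longer side = 735 × 2.00000 ≈ 1470.000 → 1470.0 mm.

1470.0 mm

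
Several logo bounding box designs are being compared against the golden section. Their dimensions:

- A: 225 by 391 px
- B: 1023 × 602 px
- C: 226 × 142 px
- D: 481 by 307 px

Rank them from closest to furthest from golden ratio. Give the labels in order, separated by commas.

A: 391/225 ≈ 1.738 → |1.738 − 1.618| = 0.120
B: 1023/602 ≈ 1.699 → |1.699 − 1.618| = 0.081
C: 226/142 ≈ 1.592 → |1.592 − 1.618| = 0.026
D: 481/307 ≈ 1.567 → |1.567 − 1.618| = 0.051

C, D, B, A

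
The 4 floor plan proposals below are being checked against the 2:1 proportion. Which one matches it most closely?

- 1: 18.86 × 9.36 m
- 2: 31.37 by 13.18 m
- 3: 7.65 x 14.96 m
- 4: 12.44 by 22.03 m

1

Target 2:1 ≈ 2.000.
1: 2.015 (Δ0.015)  2: 2.380 (Δ0.380)  3: 1.956 (Δ0.044)  4: 1.771 (Δ0.229)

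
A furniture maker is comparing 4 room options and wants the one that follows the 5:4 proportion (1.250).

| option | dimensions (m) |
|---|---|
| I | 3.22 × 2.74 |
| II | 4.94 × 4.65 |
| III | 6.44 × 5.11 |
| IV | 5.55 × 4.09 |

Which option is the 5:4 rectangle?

Target 5:4 ≈ 1.250.
I: 1.175 (Δ0.075)  II: 1.062 (Δ0.188)  III: 1.260 (Δ0.010)  IV: 1.357 (Δ0.107)

III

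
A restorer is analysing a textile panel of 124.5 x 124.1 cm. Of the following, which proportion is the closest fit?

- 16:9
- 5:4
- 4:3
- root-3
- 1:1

1:1

124.5/124.1 ≈ 1.003. Nearest candidates are 1:1 (1.000, off by 0.003) and 5:4 (1.250, off by 0.247).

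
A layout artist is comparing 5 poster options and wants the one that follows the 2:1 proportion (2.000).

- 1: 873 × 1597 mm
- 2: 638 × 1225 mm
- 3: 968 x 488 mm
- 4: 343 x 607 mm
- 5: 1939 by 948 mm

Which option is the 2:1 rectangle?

3

Target 2:1 ≈ 2.000.
1: 1.829 (Δ0.171)  2: 1.920 (Δ0.080)  3: 1.984 (Δ0.016)  4: 1.770 (Δ0.230)  5: 2.045 (Δ0.045)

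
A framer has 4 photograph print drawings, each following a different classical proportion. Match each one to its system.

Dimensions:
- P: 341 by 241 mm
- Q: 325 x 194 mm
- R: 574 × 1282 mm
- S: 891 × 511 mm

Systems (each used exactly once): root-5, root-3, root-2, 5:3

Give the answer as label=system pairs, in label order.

Ratios: P ≈ 1.415; Q ≈ 1.675; R ≈ 2.233; S ≈ 1.744.
Targets: root-5 ≈ 2.236; root-3 ≈ 1.732; root-2 ≈ 1.414; 5:3 ≈ 1.667.

P=root-2, Q=5:3, R=root-5, S=root-3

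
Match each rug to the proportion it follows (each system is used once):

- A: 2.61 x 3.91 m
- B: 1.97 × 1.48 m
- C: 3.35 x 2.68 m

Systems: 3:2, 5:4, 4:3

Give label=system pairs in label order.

Ratios: A ≈ 1.498; B ≈ 1.331; C ≈ 1.250.
Targets: 3:2 ≈ 1.500; 5:4 ≈ 1.250; 4:3 ≈ 1.333.

A=3:2, B=4:3, C=5:4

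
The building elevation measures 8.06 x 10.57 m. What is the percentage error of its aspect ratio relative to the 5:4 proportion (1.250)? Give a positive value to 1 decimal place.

4.9%

Ratio = 10.57 / 8.06 ≈ 1.3114.
Ideal 5:4 = 1.2500. |1.3114 − 1.2500| / 1.2500 ≈ 4.91% → 4.9%.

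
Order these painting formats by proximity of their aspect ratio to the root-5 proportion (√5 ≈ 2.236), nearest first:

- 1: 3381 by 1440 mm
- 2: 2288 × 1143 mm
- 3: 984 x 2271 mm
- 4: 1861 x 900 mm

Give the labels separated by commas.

3, 1, 4, 2

1: 3381/1440 ≈ 2.348 → |2.348 − 2.236| = 0.112
2: 2288/1143 ≈ 2.002 → |2.002 − 2.236| = 0.234
3: 2271/984 ≈ 2.308 → |2.308 − 2.236| = 0.072
4: 1861/900 ≈ 2.068 → |2.068 − 2.236| = 0.168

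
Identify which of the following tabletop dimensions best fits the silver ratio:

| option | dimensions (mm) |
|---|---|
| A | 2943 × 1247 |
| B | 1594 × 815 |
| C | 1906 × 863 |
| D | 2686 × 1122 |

Target silver ratio ≈ 2.414.
A: 2.360 (Δ0.054)  B: 1.956 (Δ0.458)  C: 2.209 (Δ0.205)  D: 2.394 (Δ0.020)

D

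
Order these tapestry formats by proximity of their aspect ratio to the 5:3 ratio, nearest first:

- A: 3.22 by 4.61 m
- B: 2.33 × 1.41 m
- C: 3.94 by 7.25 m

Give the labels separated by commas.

Ratios: A = 4.61 / 3.22 ≈ 1.432; B = 2.33 / 1.41 ≈ 1.652; C = 7.25 / 3.94 ≈ 1.840.
|Δ from 1.667|: A 0.235; B 0.015; C 0.173.

B, C, A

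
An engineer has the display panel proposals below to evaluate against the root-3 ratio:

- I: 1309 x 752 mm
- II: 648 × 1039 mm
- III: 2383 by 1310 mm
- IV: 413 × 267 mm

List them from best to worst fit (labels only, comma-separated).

I, III, II, IV

Ratios: I = 1309 / 752 ≈ 1.741; II = 1039 / 648 ≈ 1.603; III = 2383 / 1310 ≈ 1.819; IV = 413 / 267 ≈ 1.547.
|Δ from 1.732|: I 0.009; II 0.129; III 0.087; IV 0.185.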